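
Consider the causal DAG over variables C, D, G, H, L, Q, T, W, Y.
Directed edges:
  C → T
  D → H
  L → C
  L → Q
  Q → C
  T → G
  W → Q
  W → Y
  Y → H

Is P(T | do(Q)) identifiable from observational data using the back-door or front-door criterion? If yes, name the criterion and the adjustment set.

desc(Q)\{Q}={C,G,T}; candidates ⊆ {D,H,L,W,Y}.
size 0: {}; under {} Q still reaches {C,G,H,L,T,W,Y} ∋ T.
{L}: Q⊥T given {L} in G with Q→· removed — back-door holds.
P(T|do(Q)) = Σ_{L} P(T|Q,L)·P(L).

P(T|do(Q)): backdoor, adjust for {L}.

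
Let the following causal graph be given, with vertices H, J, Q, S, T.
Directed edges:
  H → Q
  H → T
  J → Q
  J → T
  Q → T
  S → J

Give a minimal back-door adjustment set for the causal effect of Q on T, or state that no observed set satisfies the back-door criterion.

Q→T: minimal back-door set {H, J}.

desc(Q)\{Q}={T}; candidates ⊆ {H,J,S}.
size 0: {}; under {} Q still reaches {H,J,S,T} ∋ T.
size 1: {H}, {J}, {S}; under {H} Q still reaches {J,S,T} ∋ T.
{H,J}: Q⊥T given {H,J} in G with Q→· removed — back-door holds.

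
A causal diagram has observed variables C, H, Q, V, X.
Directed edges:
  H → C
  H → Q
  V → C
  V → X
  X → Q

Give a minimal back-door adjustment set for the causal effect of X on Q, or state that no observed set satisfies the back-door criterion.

X→Q: minimal back-door set ∅.

desc(X)\{X}={Q}; candidates ⊆ {C,H,V}.
∅: X⊥Q given ∅ in G with X→· removed — back-door holds.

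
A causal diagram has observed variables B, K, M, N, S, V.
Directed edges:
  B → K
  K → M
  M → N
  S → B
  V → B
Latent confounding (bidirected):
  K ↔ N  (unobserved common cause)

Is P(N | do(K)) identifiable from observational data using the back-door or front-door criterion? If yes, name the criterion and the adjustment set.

P(N|do(K)): frontdoor, adjust for {M}.

desc(K)\{K}={M,N}; candidates ⊆ {B,S,V}.
K↔N: latent back-door arc(s) into K.
size 0: {}; under {} K still reaches {B,N,S,V} ∋ N.
size 1: {B}, {S}, {V}; under {B} K still reaches {N} ∋ N.
size 2: {B,S}, {B,V}, {S,V}; under {B,S} K still reaches {N} ∋ N.
K↔N cannot be blocked by any observed set — no back-door set.
{M}: (i) intercepts every directed K→N path; (ii) no back-door K→{M}; (iii) {K} blocks every back-door {M}→N. Front-door holds.
P(N|do(K)) = Σ_{M} P(M|K) Σ_{K'} P(N|M,K')P(K').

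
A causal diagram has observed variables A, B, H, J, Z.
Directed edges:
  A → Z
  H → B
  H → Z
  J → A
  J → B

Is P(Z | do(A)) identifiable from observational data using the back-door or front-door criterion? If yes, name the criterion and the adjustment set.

P(Z|do(A)): backdoor, adjust for ∅.

desc(A)\{A}={Z}; candidates ⊆ {B,H,J}.
∅: A⊥Z given ∅ in G with A→· removed — back-door holds.
P(Z|do(A)) = P(Z|A) — no adjustment needed.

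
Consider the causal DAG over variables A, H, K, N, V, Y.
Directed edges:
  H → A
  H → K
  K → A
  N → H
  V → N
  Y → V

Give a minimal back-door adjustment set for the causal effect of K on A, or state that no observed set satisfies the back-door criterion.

K→A: minimal back-door set {H}.

desc(K)\{K}={A}; candidates ⊆ {H,N,V,Y}.
size 0: {}; under {} K still reaches {A,H,N,V,Y} ∋ A.
{H}: K⊥A given {H} in G with K→· removed — back-door holds.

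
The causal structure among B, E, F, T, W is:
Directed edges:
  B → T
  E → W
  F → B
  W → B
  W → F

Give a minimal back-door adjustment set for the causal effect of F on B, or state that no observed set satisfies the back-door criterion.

desc(F)\{F}={B,T}; candidates ⊆ {E,W}.
size 0: {}; under {} F still reaches {B,E,T,W} ∋ B.
{W}: F⊥B given {W} in G with F→· removed — back-door holds.

F→B: minimal back-door set {W}.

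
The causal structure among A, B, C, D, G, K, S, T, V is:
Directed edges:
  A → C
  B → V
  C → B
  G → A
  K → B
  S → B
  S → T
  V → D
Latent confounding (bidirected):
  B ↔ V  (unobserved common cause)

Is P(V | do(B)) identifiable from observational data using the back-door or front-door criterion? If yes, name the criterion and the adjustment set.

P(V|do(B)): not identifiable (no BD/FD set).

desc(B)\{B}={D,V}; candidates ⊆ {A,C,G,K,S,T}.
B↔V: latent back-door arc(s) into B.
size 0: {}; under {} B still reaches {A,C,D,G,K,S,T,V} ∋ V.
size 1: {A}, {C}, {G} …(+3); under {A} B still reaches {C,D,K,S,T,V} ∋ V.
size 2: {A,C}, {A,G}, {A,K} …(+12); under {A,C} B still reaches {D,K,S,T,V} ∋ V.
B↔V cannot be blocked by any observed set — no back-door set.
No mediator lies on a directed B→…→V path.
Neither criterion identifies P(V|do(B)) in this graph.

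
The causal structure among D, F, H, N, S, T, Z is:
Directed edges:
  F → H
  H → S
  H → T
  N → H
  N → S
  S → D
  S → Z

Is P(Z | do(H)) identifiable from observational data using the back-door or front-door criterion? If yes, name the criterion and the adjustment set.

P(Z|do(H)): backdoor, adjust for {N}.

desc(H)\{H}={D,S,T,Z}; candidates ⊆ {F,N}.
size 0: {}; under {} H still reaches {D,F,N,S,Z} ∋ Z.
{N}: H⊥Z given {N} in G with H→· removed — back-door holds.
P(Z|do(H)) = Σ_{N} P(Z|H,N)·P(N).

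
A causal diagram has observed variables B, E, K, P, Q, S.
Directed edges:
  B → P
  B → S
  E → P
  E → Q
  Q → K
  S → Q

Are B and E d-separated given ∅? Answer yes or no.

Bayes-Ball from B | ∅ reaches {K,P,Q,S}.
E ∉ reach(B|∅) ⇒ B ⊥ E | ∅.

Yes — B ⊥ E | ∅.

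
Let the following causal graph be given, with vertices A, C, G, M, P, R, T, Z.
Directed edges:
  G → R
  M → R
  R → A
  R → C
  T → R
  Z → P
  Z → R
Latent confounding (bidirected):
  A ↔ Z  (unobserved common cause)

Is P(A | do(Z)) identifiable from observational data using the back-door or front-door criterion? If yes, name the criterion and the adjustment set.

desc(Z)\{Z}={A,C,P,R}; candidates ⊆ {G,M,T}.
Z↔A: latent back-door arc(s) into Z.
size 0: {}; under {} Z still reaches {A} ∋ A.
size 1: {G}, {M}, {T}; under {G} Z still reaches {A} ∋ A.
size 2: {G,M}, {G,T}, {M,T}; under {G,M} Z still reaches {A} ∋ A.
Z↔A cannot be blocked by any observed set — no back-door set.
{R}: (i) intercepts every directed Z→A path; (ii) no back-door Z→{R}; (iii) {Z} blocks every back-door {R}→A. Front-door holds.
P(A|do(Z)) = Σ_{R} P(R|Z) Σ_{Z'} P(A|R,Z')P(Z').

P(A|do(Z)): frontdoor, adjust for {R}.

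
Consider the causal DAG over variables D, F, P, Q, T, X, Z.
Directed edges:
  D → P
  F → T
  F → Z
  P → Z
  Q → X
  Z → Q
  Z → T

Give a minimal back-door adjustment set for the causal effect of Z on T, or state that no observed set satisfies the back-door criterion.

Z→T: minimal back-door set {F}.

desc(Z)\{Z}={Q,T,X}; candidates ⊆ {D,F,P}.
size 0: {}; under {} Z still reaches {D,F,P,T} ∋ T.
{F}: Z⊥T given {F} in G with Z→· removed — back-door holds.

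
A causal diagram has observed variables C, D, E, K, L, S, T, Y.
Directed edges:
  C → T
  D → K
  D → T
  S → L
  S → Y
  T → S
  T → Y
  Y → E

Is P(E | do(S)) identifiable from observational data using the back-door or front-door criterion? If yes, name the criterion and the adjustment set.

desc(S)\{S}={E,L,Y}; candidates ⊆ {C,D,K,T}.
size 0: {}; under {} S still reaches {C,D,E,K,T,Y} ∋ E.
{T}: S⊥E given {T} in G with S→· removed — back-door holds.
P(E|do(S)) = Σ_{T} P(E|S,T)·P(T).

P(E|do(S)): backdoor, adjust for {T}.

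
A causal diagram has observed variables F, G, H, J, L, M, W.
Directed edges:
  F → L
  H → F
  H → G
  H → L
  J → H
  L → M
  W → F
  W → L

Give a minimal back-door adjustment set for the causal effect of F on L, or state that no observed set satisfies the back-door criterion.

desc(F)\{F}={L,M}; candidates ⊆ {G,H,J,W}.
size 0: {}; under {} F still reaches {G,H,J,L,M,W} ∋ L.
size 1: {G}, {H}, {J} …(+1); under {G} F still reaches {H,J,L,M,W} ∋ L.
{H,W}: F⊥L given {H,W} in G with F→· removed — back-door holds.

F→L: minimal back-door set {H, W}.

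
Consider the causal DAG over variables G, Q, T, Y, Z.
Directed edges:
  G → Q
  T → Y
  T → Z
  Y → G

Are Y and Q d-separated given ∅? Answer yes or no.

Bayes-Ball from Y | ∅ reaches {G,Q,T,Z}.
Q ∈ reach(Y|∅) ⇒ Y ⊥̸ Q | ∅.

No — Y and Q are d-connected given ∅.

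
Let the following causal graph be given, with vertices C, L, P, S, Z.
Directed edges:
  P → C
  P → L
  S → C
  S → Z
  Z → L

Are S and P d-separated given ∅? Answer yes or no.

Bayes-Ball from S | ∅ reaches {C,L,Z}.
P ∉ reach(S|∅) ⇒ S ⊥ P | ∅.

Yes — S ⊥ P | ∅.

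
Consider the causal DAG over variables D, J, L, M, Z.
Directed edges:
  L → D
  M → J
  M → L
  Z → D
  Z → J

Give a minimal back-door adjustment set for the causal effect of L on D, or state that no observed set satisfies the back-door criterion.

L→D: minimal back-door set ∅.

desc(L)\{L}={D}; candidates ⊆ {J,M,Z}.
∅: L⊥D given ∅ in G with L→· removed — back-door holds.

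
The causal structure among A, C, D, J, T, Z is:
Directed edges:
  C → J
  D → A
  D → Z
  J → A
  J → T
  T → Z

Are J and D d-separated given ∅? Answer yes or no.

Yes — J ⊥ D | ∅.

Bayes-Ball from J | ∅ reaches {A,C,T,Z}.
D ∉ reach(J|∅) ⇒ J ⊥ D | ∅.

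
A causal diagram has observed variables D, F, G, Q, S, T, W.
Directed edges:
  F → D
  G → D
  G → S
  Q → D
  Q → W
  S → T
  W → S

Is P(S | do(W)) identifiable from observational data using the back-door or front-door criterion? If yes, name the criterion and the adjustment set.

P(S|do(W)): backdoor, adjust for ∅.

desc(W)\{W}={S,T}; candidates ⊆ {D,F,G,Q}.
∅: W⊥S given ∅ in G with W→· removed — back-door holds.
P(S|do(W)) = P(S|W) — no adjustment needed.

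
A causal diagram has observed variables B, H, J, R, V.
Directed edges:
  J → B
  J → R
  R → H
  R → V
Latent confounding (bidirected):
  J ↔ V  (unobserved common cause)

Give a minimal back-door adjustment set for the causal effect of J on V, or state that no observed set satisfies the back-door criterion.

J→V: no observed back-door set.

desc(J)\{J}={B,H,R,V}; candidates ⊆ {—}.
J↔V: latent back-door arc(s) into J.
size 0: {}; under {} J still reaches {V} ∋ V.
J↔V cannot be blocked by any observed set — no back-door set.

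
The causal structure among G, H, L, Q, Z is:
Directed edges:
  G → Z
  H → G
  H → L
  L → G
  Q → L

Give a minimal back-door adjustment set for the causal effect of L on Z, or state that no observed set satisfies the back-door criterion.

L→Z: minimal back-door set {H}.

desc(L)\{L}={G,Z}; candidates ⊆ {H,Q}.
size 0: {}; under {} L still reaches {G,H,Q,Z} ∋ Z.
{H}: L⊥Z given {H} in G with L→· removed — back-door holds.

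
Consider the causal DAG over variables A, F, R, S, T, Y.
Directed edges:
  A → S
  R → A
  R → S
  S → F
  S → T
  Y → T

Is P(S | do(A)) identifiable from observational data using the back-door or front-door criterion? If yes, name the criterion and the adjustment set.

P(S|do(A)): backdoor, adjust for {R}.

desc(A)\{A}={F,S,T}; candidates ⊆ {R,Y}.
size 0: {}; under {} A still reaches {F,R,S,T} ∋ S.
{R}: A⊥S given {R} in G with A→· removed — back-door holds.
P(S|do(A)) = Σ_{R} P(S|A,R)·P(R).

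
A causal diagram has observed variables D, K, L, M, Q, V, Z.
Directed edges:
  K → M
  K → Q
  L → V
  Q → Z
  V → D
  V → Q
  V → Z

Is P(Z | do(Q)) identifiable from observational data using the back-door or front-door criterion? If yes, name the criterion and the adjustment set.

P(Z|do(Q)): backdoor, adjust for {V}.

desc(Q)\{Q}={Z}; candidates ⊆ {D,K,L,M,V}.
size 0: {}; under {} Q still reaches {D,K,L,M,V,Z} ∋ Z.
{V}: Q⊥Z given {V} in G with Q→· removed — back-door holds.
P(Z|do(Q)) = Σ_{V} P(Z|Q,V)·P(V).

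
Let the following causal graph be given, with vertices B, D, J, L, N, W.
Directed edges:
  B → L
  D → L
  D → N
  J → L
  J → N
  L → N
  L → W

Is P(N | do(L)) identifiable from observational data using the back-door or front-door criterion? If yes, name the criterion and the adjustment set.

P(N|do(L)): backdoor, adjust for {D, J}.

desc(L)\{L}={N,W}; candidates ⊆ {B,D,J}.
size 0: {}; under {} L still reaches {B,D,J,N} ∋ N.
size 1: {B}, {D}, {J}; under {B} L still reaches {D,J,N} ∋ N.
{D,J}: L⊥N given {D,J} in G with L→· removed — back-door holds.
P(N|do(L)) = Σ_{D,J} P(N|L,D,J)·P(D,J).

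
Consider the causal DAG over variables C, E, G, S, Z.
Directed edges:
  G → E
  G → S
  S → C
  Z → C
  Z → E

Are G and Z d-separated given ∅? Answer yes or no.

Bayes-Ball from G | ∅ reaches {C,E,S}.
Z ∉ reach(G|∅) ⇒ G ⊥ Z | ∅.

Yes — G ⊥ Z | ∅.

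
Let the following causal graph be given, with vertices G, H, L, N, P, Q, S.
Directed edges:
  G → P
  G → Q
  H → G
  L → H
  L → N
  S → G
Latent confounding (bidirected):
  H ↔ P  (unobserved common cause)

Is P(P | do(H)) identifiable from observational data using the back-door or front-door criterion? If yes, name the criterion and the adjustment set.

desc(H)\{H}={G,P,Q}; candidates ⊆ {L,N,S}.
H↔P: latent back-door arc(s) into H.
size 0: {}; under {} H still reaches {L,N,P} ∋ P.
size 1: {L}, {N}, {S}; under {L} H still reaches {P} ∋ P.
size 2: {L,N}, {L,S}, {N,S}; under {L,N} H still reaches {P} ∋ P.
H↔P cannot be blocked by any observed set — no back-door set.
{G}: (i) intercepts every directed H→P path; (ii) no back-door H→{G}; (iii) {H} blocks every back-door {G}→P. Front-door holds.
P(P|do(H)) = Σ_{G} P(G|H) Σ_{H'} P(P|G,H')P(H').

P(P|do(H)): frontdoor, adjust for {G}.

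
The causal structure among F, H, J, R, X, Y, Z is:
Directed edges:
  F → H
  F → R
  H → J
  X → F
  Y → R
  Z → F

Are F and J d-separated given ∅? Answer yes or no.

No — F and J are d-connected given ∅.

Bayes-Ball from F | ∅ reaches {H,J,R,X,Z}.
J ∈ reach(F|∅) ⇒ F ⊥̸ J | ∅.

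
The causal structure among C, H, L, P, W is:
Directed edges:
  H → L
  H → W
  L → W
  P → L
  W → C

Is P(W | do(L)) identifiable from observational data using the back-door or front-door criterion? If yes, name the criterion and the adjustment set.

P(W|do(L)): backdoor, adjust for {H}.

desc(L)\{L}={C,W}; candidates ⊆ {H,P}.
size 0: {}; under {} L still reaches {C,H,P,W} ∋ W.
{H}: L⊥W given {H} in G with L→· removed — back-door holds.
P(W|do(L)) = Σ_{H} P(W|L,H)·P(H).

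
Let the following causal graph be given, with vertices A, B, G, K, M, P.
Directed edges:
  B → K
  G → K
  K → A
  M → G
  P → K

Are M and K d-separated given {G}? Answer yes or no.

Bayes-Ball from M | {G} reaches ∅.
K ∉ reach(M|{G}) ⇒ M ⊥ K | {G}.

Yes — M ⊥ K | {G}.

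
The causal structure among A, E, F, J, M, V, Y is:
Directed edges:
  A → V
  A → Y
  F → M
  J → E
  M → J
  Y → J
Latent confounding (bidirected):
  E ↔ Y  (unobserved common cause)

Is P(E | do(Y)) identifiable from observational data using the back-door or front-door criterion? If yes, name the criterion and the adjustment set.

desc(Y)\{Y}={E,J}; candidates ⊆ {A,F,M,V}.
Y↔E: latent back-door arc(s) into Y.
size 0: {}; under {} Y still reaches {A,E,V} ∋ E.
size 1: {A}, {F}, {M} …(+1); under {A} Y still reaches {E} ∋ E.
size 2: {A,F}, {A,M}, {A,V} …(+3); under {A,F} Y still reaches {E} ∋ E.
Y↔E cannot be blocked by any observed set — no back-door set.
{J}: (i) intercepts every directed Y→E path; (ii) no back-door Y→{J}; (iii) {Y} blocks every back-door {J}→E. Front-door holds.
P(E|do(Y)) = Σ_{J} P(J|Y) Σ_{Y'} P(E|J,Y')P(Y').

P(E|do(Y)): frontdoor, adjust for {J}.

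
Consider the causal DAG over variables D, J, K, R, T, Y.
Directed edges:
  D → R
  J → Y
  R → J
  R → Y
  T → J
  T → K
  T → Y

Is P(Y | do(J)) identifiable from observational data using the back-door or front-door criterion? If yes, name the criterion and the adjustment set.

desc(J)\{J}={Y}; candidates ⊆ {D,K,R,T}.
size 0: {}; under {} J still reaches {D,K,R,T,Y} ∋ Y.
size 1: {D}, {K}, {R} …(+1); under {D} J still reaches {K,R,T,Y} ∋ Y.
{R,T}: J⊥Y given {R,T} in G with J→· removed — back-door holds.
P(Y|do(J)) = Σ_{R,T} P(Y|J,R,T)·P(R,T).

P(Y|do(J)): backdoor, adjust for {R, T}.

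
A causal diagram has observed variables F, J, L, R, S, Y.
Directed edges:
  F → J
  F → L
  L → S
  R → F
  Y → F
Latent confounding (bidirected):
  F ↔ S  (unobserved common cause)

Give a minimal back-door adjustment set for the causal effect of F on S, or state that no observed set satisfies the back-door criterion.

desc(F)\{F}={J,L,S}; candidates ⊆ {R,Y}.
F↔S: latent back-door arc(s) into F.
size 0: {}; under {} F still reaches {R,S,Y} ∋ S.
size 1: {R}, {Y}; under {R} F still reaches {S,Y} ∋ S.
size 2: {R,Y}; under {R,Y} F still reaches {S} ∋ S.
F↔S cannot be blocked by any observed set — no back-door set.

F→S: no observed back-door set.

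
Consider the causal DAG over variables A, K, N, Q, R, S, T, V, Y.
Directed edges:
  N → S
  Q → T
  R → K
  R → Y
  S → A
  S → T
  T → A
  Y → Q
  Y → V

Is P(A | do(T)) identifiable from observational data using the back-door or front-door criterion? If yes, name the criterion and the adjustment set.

desc(T)\{T}={A}; candidates ⊆ {K,N,Q,R,S,V,Y}.
size 0: {}; under {} T still reaches {A,K,N,Q,R,S,V,Y} ∋ A.
{S}: T⊥A given {S} in G with T→· removed — back-door holds.
P(A|do(T)) = Σ_{S} P(A|T,S)·P(S).

P(A|do(T)): backdoor, adjust for {S}.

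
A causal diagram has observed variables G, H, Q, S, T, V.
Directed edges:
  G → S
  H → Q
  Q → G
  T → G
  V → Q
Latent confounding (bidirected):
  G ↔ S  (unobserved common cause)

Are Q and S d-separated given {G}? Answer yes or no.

No — Q and S are d-connected given {G}.

Bayes-Ball from Q | {G} reaches {H,S,T,V}.
S ∈ reach(Q|{G}) ⇒ Q ⊥̸ S | {G}.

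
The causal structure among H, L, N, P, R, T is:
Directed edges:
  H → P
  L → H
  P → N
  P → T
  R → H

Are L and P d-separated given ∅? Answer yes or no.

Bayes-Ball from L | ∅ reaches {H,N,P,T}.
P ∈ reach(L|∅) ⇒ L ⊥̸ P | ∅.

No — L and P are d-connected given ∅.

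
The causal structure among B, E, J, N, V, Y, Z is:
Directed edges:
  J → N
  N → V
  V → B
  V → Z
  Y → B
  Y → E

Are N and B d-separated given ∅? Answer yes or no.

No — N and B are d-connected given ∅.

Bayes-Ball from N | ∅ reaches {B,J,V,Z}.
B ∈ reach(N|∅) ⇒ N ⊥̸ B | ∅.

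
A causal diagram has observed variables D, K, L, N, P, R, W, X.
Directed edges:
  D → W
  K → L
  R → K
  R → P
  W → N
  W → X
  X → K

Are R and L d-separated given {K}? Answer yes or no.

Yes — R ⊥ L | {K}.

Bayes-Ball from R | {K} reaches {D,N,P,W,X}.
L ∉ reach(R|{K}) ⇒ R ⊥ L | {K}.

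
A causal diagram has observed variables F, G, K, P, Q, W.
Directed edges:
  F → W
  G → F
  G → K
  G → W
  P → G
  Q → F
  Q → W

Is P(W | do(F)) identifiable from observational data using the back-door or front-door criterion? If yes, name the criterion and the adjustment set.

desc(F)\{F}={W}; candidates ⊆ {G,K,P,Q}.
size 0: {}; under {} F still reaches {G,K,P,Q,W} ∋ W.
size 1: {G}, {K}, {P} …(+1); under {G} F still reaches {Q,W} ∋ W.
{G,Q}: F⊥W given {G,Q} in G with F→· removed — back-door holds.
P(W|do(F)) = Σ_{G,Q} P(W|F,G,Q)·P(G,Q).

P(W|do(F)): backdoor, adjust for {G, Q}.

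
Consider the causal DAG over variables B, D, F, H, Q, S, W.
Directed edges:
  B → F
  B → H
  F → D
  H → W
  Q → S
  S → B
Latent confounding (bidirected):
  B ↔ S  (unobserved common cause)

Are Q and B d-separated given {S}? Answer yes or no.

No — Q and B are d-connected given {S}.

Bayes-Ball from Q | {S} reaches {B,D,F,H,W}.
B ∈ reach(Q|{S}) ⇒ Q ⊥̸ B | {S}.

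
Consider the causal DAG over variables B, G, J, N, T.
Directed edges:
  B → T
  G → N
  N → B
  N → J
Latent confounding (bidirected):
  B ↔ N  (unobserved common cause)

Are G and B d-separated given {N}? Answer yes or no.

No — G and B are d-connected given {N}.

Bayes-Ball from G | {N} reaches {B,T}.
B ∈ reach(G|{N}) ⇒ G ⊥̸ B | {N}.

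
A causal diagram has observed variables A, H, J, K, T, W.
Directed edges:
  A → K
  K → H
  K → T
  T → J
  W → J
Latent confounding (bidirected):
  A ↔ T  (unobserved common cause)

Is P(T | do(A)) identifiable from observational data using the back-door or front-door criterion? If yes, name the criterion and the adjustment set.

desc(A)\{A}={H,J,K,T}; candidates ⊆ {W}.
A↔T: latent back-door arc(s) into A.
size 0: {}; under {} A still reaches {J,T} ∋ T.
size 1: {W}; under {W} A still reaches {J,T} ∋ T.
A↔T cannot be blocked by any observed set — no back-door set.
{K}: (i) intercepts every directed A→T path; (ii) no back-door A→{K}; (iii) {A} blocks every back-door {K}→T. Front-door holds.
P(T|do(A)) = Σ_{K} P(K|A) Σ_{A'} P(T|K,A')P(A').

P(T|do(A)): frontdoor, adjust for {K}.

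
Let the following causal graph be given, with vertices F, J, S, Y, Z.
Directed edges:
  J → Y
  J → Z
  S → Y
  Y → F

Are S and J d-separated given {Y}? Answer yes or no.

No — S and J are d-connected given {Y}.

Bayes-Ball from S | {Y} reaches {J,Z}.
J ∈ reach(S|{Y}) ⇒ S ⊥̸ J | {Y}.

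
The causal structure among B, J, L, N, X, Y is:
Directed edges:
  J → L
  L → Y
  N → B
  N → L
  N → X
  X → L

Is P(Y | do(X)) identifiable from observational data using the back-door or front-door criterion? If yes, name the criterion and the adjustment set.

desc(X)\{X}={L,Y}; candidates ⊆ {B,J,N}.
size 0: {}; under {} X still reaches {B,L,N,Y} ∋ Y.
{N}: X⊥Y given {N} in G with X→· removed — back-door holds.
P(Y|do(X)) = Σ_{N} P(Y|X,N)·P(N).

P(Y|do(X)): backdoor, adjust for {N}.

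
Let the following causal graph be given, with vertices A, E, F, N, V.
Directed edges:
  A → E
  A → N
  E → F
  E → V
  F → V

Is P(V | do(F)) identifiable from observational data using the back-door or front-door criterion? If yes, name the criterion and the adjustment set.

P(V|do(F)): backdoor, adjust for {E}.

desc(F)\{F}={V}; candidates ⊆ {A,E,N}.
size 0: {}; under {} F still reaches {A,E,N,V} ∋ V.
{E}: F⊥V given {E} in G with F→· removed — back-door holds.
P(V|do(F)) = Σ_{E} P(V|F,E)·P(E).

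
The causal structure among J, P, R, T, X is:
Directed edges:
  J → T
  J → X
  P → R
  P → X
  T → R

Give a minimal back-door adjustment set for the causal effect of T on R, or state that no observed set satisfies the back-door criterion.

T→R: minimal back-door set ∅.

desc(T)\{T}={R}; candidates ⊆ {J,P,X}.
∅: T⊥R given ∅ in G with T→· removed — back-door holds.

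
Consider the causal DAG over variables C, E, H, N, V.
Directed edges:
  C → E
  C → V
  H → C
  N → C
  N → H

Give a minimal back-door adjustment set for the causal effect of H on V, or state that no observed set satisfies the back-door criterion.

desc(H)\{H}={C,E,V}; candidates ⊆ {N}.
size 0: {}; under {} H still reaches {C,E,N,V} ∋ V.
{N}: H⊥V given {N} in G with H→· removed — back-door holds.

H→V: minimal back-door set {N}.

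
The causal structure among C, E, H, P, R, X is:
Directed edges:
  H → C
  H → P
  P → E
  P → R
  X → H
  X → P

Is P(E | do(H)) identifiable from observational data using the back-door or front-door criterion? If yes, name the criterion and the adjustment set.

P(E|do(H)): backdoor, adjust for {X}.

desc(H)\{H}={C,E,P,R}; candidates ⊆ {X}.
size 0: {}; under {} H still reaches {E,P,R,X} ∋ E.
{X}: H⊥E given {X} in G with H→· removed — back-door holds.
P(E|do(H)) = Σ_{X} P(E|H,X)·P(X).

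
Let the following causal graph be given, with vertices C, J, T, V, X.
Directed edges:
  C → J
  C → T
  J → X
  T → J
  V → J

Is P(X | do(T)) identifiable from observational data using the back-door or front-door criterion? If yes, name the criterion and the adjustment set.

desc(T)\{T}={J,X}; candidates ⊆ {C,V}.
size 0: {}; under {} T still reaches {C,J,X} ∋ X.
{C}: T⊥X given {C} in G with T→· removed — back-door holds.
P(X|do(T)) = Σ_{C} P(X|T,C)·P(C).

P(X|do(T)): backdoor, adjust for {C}.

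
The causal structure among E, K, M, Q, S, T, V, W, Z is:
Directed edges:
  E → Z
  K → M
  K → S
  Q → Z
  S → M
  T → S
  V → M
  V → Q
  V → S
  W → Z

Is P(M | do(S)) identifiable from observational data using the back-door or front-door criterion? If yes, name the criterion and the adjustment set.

desc(S)\{S}={M}; candidates ⊆ {E,K,Q,T,V,W,Z}.
size 0: {}; under {} S still reaches {K,M,Q,T,V,Z} ∋ M.
size 1: {E}, {K}, {Q} …(+4); under {E} S still reaches {K,M,Q,T,V,Z} ∋ M.
{K,V}: S⊥M given {K,V} in G with S→· removed — back-door holds.
P(M|do(S)) = Σ_{K,V} P(M|S,K,V)·P(K,V).

P(M|do(S)): backdoor, adjust for {K, V}.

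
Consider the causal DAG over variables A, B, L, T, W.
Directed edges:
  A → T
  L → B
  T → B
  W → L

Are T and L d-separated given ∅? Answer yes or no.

Bayes-Ball from T | ∅ reaches {A,B}.
L ∉ reach(T|∅) ⇒ T ⊥ L | ∅.

Yes — T ⊥ L | ∅.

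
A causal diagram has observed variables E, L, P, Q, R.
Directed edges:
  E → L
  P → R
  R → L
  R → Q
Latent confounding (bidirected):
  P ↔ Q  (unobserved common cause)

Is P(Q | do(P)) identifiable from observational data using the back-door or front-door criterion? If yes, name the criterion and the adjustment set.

desc(P)\{P}={L,Q,R}; candidates ⊆ {E}.
P↔Q: latent back-door arc(s) into P.
size 0: {}; under {} P still reaches {Q} ∋ Q.
size 1: {E}; under {E} P still reaches {Q} ∋ Q.
P↔Q cannot be blocked by any observed set — no back-door set.
{R}: (i) intercepts every directed P→Q path; (ii) no back-door P→{R}; (iii) {P} blocks every back-door {R}→Q. Front-door holds.
P(Q|do(P)) = Σ_{R} P(R|P) Σ_{P'} P(Q|R,P')P(P').

P(Q|do(P)): frontdoor, adjust for {R}.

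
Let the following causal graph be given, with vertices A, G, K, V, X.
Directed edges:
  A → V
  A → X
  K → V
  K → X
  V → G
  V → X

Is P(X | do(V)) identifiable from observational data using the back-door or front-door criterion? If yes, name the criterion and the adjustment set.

desc(V)\{V}={G,X}; candidates ⊆ {A,K}.
size 0: {}; under {} V still reaches {A,K,X} ∋ X.
size 1: {A}, {K}; under {A} V still reaches {K,X} ∋ X.
{A,K}: V⊥X given {A,K} in G with V→· removed — back-door holds.
P(X|do(V)) = Σ_{A,K} P(X|V,A,K)·P(A,K).

P(X|do(V)): backdoor, adjust for {A, K}.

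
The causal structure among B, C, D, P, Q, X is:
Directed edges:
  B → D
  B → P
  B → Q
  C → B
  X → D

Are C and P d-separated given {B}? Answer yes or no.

Bayes-Ball from C | {B} reaches ∅.
P ∉ reach(C|{B}) ⇒ C ⊥ P | {B}.

Yes — C ⊥ P | {B}.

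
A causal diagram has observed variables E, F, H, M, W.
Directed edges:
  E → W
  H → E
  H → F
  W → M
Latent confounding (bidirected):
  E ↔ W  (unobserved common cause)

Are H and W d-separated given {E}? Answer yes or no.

No — H and W are d-connected given {E}.

Bayes-Ball from H | {E} reaches {F,M,W}.
W ∈ reach(H|{E}) ⇒ H ⊥̸ W | {E}.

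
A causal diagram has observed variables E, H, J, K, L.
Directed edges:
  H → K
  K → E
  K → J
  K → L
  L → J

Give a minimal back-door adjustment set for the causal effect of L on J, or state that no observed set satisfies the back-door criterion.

L→J: minimal back-door set {K}.

desc(L)\{L}={J}; candidates ⊆ {E,H,K}.
size 0: {}; under {} L still reaches {E,H,J,K} ∋ J.
{K}: L⊥J given {K} in G with L→· removed — back-door holds.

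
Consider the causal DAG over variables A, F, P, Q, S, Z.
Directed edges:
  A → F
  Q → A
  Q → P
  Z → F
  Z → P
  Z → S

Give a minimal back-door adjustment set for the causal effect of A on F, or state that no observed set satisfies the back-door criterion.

desc(A)\{A}={F}; candidates ⊆ {P,Q,S,Z}.
∅: A⊥F given ∅ in G with A→· removed — back-door holds.

A→F: minimal back-door set ∅.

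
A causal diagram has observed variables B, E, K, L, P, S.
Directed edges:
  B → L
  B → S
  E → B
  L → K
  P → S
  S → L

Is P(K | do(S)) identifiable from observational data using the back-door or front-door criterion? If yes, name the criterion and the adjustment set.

desc(S)\{S}={K,L}; candidates ⊆ {B,E,P}.
size 0: {}; under {} S still reaches {B,E,K,L,P} ∋ K.
{B}: S⊥K given {B} in G with S→· removed — back-door holds.
P(K|do(S)) = Σ_{B} P(K|S,B)·P(B).

P(K|do(S)): backdoor, adjust for {B}.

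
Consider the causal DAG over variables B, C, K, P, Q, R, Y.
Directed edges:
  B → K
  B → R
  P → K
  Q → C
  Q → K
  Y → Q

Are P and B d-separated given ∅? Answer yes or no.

Bayes-Ball from P | ∅ reaches {K}.
B ∉ reach(P|∅) ⇒ P ⊥ B | ∅.

Yes — P ⊥ B | ∅.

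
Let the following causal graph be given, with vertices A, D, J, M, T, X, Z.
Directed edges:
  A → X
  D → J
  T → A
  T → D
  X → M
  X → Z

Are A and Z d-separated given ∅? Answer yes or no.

No — A and Z are d-connected given ∅.

Bayes-Ball from A | ∅ reaches {D,J,M,T,X,Z}.
Z ∈ reach(A|∅) ⇒ A ⊥̸ Z | ∅.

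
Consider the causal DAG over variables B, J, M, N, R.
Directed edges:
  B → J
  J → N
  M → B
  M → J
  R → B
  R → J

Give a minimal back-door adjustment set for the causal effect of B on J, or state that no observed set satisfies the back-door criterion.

B→J: minimal back-door set {M, R}.

desc(B)\{B}={J,N}; candidates ⊆ {M,R}.
size 0: {}; under {} B still reaches {J,M,N,R} ∋ J.
size 1: {M}, {R}; under {M} B still reaches {J,N,R} ∋ J.
{M,R}: B⊥J given {M,R} in G with B→· removed — back-door holds.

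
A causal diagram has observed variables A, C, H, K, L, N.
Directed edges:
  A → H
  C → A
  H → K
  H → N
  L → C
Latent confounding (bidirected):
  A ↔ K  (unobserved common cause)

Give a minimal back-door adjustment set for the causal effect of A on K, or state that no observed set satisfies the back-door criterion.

desc(A)\{A}={H,K,N}; candidates ⊆ {C,L}.
A↔K: latent back-door arc(s) into A.
size 0: {}; under {} A still reaches {C,K,L} ∋ K.
size 1: {C}, {L}; under {C} A still reaches {K} ∋ K.
size 2: {C,L}; under {C,L} A still reaches {K} ∋ K.
A↔K cannot be blocked by any observed set — no back-door set.

A→K: no observed back-door set.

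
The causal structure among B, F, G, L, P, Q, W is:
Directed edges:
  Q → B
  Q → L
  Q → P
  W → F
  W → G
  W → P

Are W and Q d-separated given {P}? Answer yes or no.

No — W and Q are d-connected given {P}.

Bayes-Ball from W | {P} reaches {B,F,G,L,Q}.
Q ∈ reach(W|{P}) ⇒ W ⊥̸ Q | {P}.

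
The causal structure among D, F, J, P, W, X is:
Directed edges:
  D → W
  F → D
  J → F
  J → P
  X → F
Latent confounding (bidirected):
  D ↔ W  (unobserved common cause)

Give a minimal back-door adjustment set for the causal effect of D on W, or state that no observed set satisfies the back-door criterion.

D→W: no observed back-door set.

desc(D)\{D}={W}; candidates ⊆ {F,J,P,X}.
D↔W: latent back-door arc(s) into D.
size 0: {}; under {} D still reaches {F,J,P,W,X} ∋ W.
size 1: {F}, {J}, {P} …(+1); under {F} D still reaches {W} ∋ W.
size 2: {F,J}, {F,P}, {F,X} …(+3); under {F,J} D still reaches {W} ∋ W.
D↔W cannot be blocked by any observed set — no back-door set.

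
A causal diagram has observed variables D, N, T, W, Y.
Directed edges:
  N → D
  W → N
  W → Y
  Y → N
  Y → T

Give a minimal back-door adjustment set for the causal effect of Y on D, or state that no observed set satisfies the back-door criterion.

Y→D: minimal back-door set {W}.

desc(Y)\{Y}={D,N,T}; candidates ⊆ {W}.
size 0: {}; under {} Y still reaches {D,N,W} ∋ D.
{W}: Y⊥D given {W} in G with Y→· removed — back-door holds.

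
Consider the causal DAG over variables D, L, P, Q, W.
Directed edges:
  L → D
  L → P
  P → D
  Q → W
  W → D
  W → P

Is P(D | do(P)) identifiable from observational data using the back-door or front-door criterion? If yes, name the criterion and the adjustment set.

P(D|do(P)): backdoor, adjust for {L, W}.

desc(P)\{P}={D}; candidates ⊆ {L,Q,W}.
size 0: {}; under {} P still reaches {D,L,Q,W} ∋ D.
size 1: {L}, {Q}, {W}; under {L} P still reaches {D,Q,W} ∋ D.
{L,W}: P⊥D given {L,W} in G with P→· removed — back-door holds.
P(D|do(P)) = Σ_{L,W} P(D|P,L,W)·P(L,W).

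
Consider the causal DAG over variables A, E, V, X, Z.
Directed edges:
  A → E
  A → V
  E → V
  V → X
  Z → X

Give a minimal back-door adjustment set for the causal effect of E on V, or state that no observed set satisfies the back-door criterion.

E→V: minimal back-door set {A}.

desc(E)\{E}={V,X}; candidates ⊆ {A,Z}.
size 0: {}; under {} E still reaches {A,V,X} ∋ V.
{A}: E⊥V given {A} in G with E→· removed — back-door holds.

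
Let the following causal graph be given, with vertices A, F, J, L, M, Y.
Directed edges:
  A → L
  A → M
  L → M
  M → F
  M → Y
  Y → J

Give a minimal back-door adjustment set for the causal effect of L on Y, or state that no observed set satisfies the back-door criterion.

L→Y: minimal back-door set {A}.

desc(L)\{L}={F,J,M,Y}; candidates ⊆ {A}.
size 0: {}; under {} L still reaches {A,F,J,M,Y} ∋ Y.
{A}: L⊥Y given {A} in G with L→· removed — back-door holds.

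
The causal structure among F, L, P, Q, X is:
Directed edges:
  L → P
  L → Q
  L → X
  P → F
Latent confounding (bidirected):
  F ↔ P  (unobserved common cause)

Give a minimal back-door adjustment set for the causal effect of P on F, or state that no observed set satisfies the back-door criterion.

desc(P)\{P}={F}; candidates ⊆ {L,Q,X}.
P↔F: latent back-door arc(s) into P.
size 0: {}; under {} P still reaches {F,L,Q,X} ∋ F.
size 1: {L}, {Q}, {X}; under {L} P still reaches {F} ∋ F.
size 2: {L,Q}, {L,X}, {Q,X}; under {L,Q} P still reaches {F} ∋ F.
P↔F cannot be blocked by any observed set — no back-door set.

P→F: no observed back-door set.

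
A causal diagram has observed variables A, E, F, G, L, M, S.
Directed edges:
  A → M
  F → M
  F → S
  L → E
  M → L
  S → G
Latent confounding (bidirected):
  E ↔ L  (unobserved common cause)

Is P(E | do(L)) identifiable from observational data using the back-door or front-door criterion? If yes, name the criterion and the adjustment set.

desc(L)\{L}={E}; candidates ⊆ {A,F,G,M,S}.
L↔E: latent back-door arc(s) into L.
size 0: {}; under {} L still reaches {A,E,F,G,M,S} ∋ E.
size 1: {A}, {F}, {G} …(+2); under {A} L still reaches {E,F,G,M,S} ∋ E.
size 2: {A,F}, {A,G}, {A,M} …(+7); under {A,F} L still reaches {E,M} ∋ E.
L↔E cannot be blocked by any observed set — no back-door set.
No mediator lies on a directed L→…→E path.
Neither criterion identifies P(E|do(L)) in this graph.

P(E|do(L)): not identifiable (no BD/FD set).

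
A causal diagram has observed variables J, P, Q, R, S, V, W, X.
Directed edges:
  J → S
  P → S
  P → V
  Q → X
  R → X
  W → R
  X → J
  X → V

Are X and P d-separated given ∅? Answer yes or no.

Yes — X ⊥ P | ∅.

Bayes-Ball from X | ∅ reaches {J,Q,R,S,V,W}.
P ∉ reach(X|∅) ⇒ X ⊥ P | ∅.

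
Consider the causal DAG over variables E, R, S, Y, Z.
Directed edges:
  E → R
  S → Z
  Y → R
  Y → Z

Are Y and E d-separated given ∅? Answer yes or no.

Bayes-Ball from Y | ∅ reaches {R,Z}.
E ∉ reach(Y|∅) ⇒ Y ⊥ E | ∅.

Yes — Y ⊥ E | ∅.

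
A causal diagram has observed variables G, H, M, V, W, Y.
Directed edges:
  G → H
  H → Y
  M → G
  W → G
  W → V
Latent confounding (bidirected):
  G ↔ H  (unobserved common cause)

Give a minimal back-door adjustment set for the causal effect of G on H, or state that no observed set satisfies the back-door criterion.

G→H: no observed back-door set.

desc(G)\{G}={H,Y}; candidates ⊆ {M,V,W}.
G↔H: latent back-door arc(s) into G.
size 0: {}; under {} G still reaches {H,M,V,W,Y} ∋ H.
size 1: {M}, {V}, {W}; under {M} G still reaches {H,V,W,Y} ∋ H.
size 2: {M,V}, {M,W}, {V,W}; under {M,V} G still reaches {H,W,Y} ∋ H.
G↔H cannot be blocked by any observed set — no back-door set.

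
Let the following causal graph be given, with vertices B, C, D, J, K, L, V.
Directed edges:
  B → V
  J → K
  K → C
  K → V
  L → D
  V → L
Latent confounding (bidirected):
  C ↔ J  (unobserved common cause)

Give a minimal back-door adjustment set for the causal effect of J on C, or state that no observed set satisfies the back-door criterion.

desc(J)\{J}={C,D,K,L,V}; candidates ⊆ {B}.
J↔C: latent back-door arc(s) into J.
size 0: {}; under {} J still reaches {C} ∋ C.
size 1: {B}; under {B} J still reaches {C} ∋ C.
J↔C cannot be blocked by any observed set — no back-door set.

J→C: no observed back-door set.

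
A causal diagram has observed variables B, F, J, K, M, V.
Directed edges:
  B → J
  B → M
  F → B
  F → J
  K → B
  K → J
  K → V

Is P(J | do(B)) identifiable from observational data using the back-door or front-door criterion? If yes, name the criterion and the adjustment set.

P(J|do(B)): backdoor, adjust for {F, K}.

desc(B)\{B}={J,M}; candidates ⊆ {F,K,V}.
size 0: {}; under {} B still reaches {F,J,K,V} ∋ J.
size 1: {F}, {K}, {V}; under {F} B still reaches {J,K,V} ∋ J.
{F,K}: B⊥J given {F,K} in G with B→· removed — back-door holds.
P(J|do(B)) = Σ_{F,K} P(J|B,F,K)·P(F,K).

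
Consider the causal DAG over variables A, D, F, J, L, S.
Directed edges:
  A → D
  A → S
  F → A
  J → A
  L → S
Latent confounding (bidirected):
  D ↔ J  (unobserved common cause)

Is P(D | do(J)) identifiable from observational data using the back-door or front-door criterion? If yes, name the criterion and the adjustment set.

desc(J)\{J}={A,D,S}; candidates ⊆ {F,L}.
J↔D: latent back-door arc(s) into J.
size 0: {}; under {} J still reaches {D} ∋ D.
size 1: {F}, {L}; under {F} J still reaches {D} ∋ D.
size 2: {F,L}; under {F,L} J still reaches {D} ∋ D.
J↔D cannot be blocked by any observed set — no back-door set.
{A}: (i) intercepts every directed J→D path; (ii) no back-door J→{A}; (iii) {J} blocks every back-door {A}→D. Front-door holds.
P(D|do(J)) = Σ_{A} P(A|J) Σ_{J'} P(D|A,J')P(J').

P(D|do(J)): frontdoor, adjust for {A}.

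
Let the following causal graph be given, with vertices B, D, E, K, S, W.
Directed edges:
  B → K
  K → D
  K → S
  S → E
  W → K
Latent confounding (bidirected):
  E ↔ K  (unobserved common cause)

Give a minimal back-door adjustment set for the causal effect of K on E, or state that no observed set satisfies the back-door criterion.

K→E: no observed back-door set.

desc(K)\{K}={D,E,S}; candidates ⊆ {B,W}.
K↔E: latent back-door arc(s) into K.
size 0: {}; under {} K still reaches {B,E,W} ∋ E.
size 1: {B}, {W}; under {B} K still reaches {E,W} ∋ E.
size 2: {B,W}; under {B,W} K still reaches {E} ∋ E.
K↔E cannot be blocked by any observed set — no back-door set.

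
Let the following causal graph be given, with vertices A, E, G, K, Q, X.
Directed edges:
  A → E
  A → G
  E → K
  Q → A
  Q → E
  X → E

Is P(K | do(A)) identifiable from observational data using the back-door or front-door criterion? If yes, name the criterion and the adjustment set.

P(K|do(A)): backdoor, adjust for {Q}.

desc(A)\{A}={E,G,K}; candidates ⊆ {Q,X}.
size 0: {}; under {} A still reaches {E,K,Q} ∋ K.
{Q}: A⊥K given {Q} in G with A→· removed — back-door holds.
P(K|do(A)) = Σ_{Q} P(K|A,Q)·P(Q).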